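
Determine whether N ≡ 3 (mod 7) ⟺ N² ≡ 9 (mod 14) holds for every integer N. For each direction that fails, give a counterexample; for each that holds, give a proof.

(⇒) This fails: take N = 10. Then 10 ≡ 3 (mod 7), but 10² = 100 ≡ 2 (mod 14), not 9.

(⇐) This fails: take N = 11. Then 11² = 121 ≡ 9 (mod 14), yet 11 ≡ 4 (mod 7), not 3.

(⇒) fails and (⇐) fails.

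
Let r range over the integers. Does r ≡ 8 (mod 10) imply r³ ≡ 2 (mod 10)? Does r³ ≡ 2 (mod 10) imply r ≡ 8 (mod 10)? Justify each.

[⇒] Suppose r ≡ 8 (mod 10). Write r = 10j + 8. Then (10j + 8)³ = 1000j³ + 2400j² + 1920j + 512 = 10(100j³ + 240j² + 192j + 51) + 2, so r³ ≡ 2 (mod 10).

[⇐] Conversely, suppose r³ ≡ 2 (mod 10). The only residue r in {0, …, 9} with r³ ≡ 2 (mod 10) is r = 8, so r ≡ 8 (mod 10).

The biconditional holds.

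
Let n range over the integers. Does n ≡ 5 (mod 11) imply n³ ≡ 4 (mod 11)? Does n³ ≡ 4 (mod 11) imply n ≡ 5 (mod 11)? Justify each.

(→) Suppose n ≡ 5 (mod 11). Write n = 11j + 5. Then (11j + 5)³ = 1331j³ + 1815j² + 825j + 125 = 11(121j³ + 165j² + 75j + 11) + 4, so n³ ≡ 4 (mod 11).

(←) For the converse, argue contrapositively. If n ≢ 5 (mod 11), then n is congruent to one of 0, 1, 2, 3, 4, 6, 7, 8, 9, 10 modulo 11, and these give n³ ≡ 0, 1, 8, 5, 9, 7, 2, 6, 3, 10 respectively — never 4.

Both implications hold.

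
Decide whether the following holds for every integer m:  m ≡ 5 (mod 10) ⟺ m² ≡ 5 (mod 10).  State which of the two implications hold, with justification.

Equivalent; both directions hold.

(⟸) Suppose m² ≡ 5 (mod 10). The only residue r in {0, …, 9} with r² ≡ 5 (mod 10) is r = 5, so m ≡ 5 (mod 10).

(⟹) Suppose m ≡ 5 (mod 10). Write m = 10j + 5. Then (10j + 5)² = 100j² + 100j + 25 = 10(10j² + 10j + 2) + 5, so m² ≡ 5 (mod 10).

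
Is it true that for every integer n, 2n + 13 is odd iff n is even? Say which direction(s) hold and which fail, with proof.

(⇒) This fails: take n = 3. Then 2n + 13 = 19, which is odd, yet n = 3 is odd, not even.

(⇐) Suppose n is even. Since 2 is even, 2n is even for every n, so 2n + 13 has the same parity as 13, which is odd. Hence 2n + 13 is odd.

Only the converse holds.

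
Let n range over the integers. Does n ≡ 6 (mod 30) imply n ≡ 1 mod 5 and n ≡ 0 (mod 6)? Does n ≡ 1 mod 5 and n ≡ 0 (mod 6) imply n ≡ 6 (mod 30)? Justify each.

Forward direction. Suppose n ≡ 6 (mod 30); write n = 30j + 6. Since 5 ∣ 30, reducing mod 5 gives n ≡ 6 ≡ 1 (mod 5); since 6 ∣ 30, reducing mod 6 gives n ≡ 6 ≡ 0 (mod 6).

Converse. If n ≡ 1 (mod 5) and n ≡ 0 (mod 6), then by the Chinese remainder theorem n ≡ 6 (mod 30). This is exactly n ≡ 6 (mod 30).

The biconditional holds.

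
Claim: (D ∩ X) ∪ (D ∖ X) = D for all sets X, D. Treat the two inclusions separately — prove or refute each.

The two sets are equal.

Forward inclusion. Let x ∈ (D ∩ X) ∪ (D ∖ X). Then either x ∈ D and x ∉ X; or x ∈ X ∩ D. In each case x ∈ D, so (D ∩ X) ∪ (D ∖ X) ⊆ D.

Reverse inclusion. Let x ∈ D. Then either x ∈ D and x ∉ X; or x ∈ X ∩ D. In each case x ∈ (D ∩ X) ∪ (D ∖ X), so D ⊆ (D ∩ X) ∪ (D ∖ X).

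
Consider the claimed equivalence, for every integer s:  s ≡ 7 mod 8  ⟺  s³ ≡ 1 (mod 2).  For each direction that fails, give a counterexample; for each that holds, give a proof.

Not equivalent: only (⇒) holds.

(⟹) Suppose s ≡ 7 (mod 8). Then s³ ≡ 7³ = 343 (mod 8), and since 2 ∣ 8, also s³ ≡ 1 (mod 2).

(⟸) This fails: take s = 1. Then 1³ = 1 ≡ 1 (mod 2), yet 1 ≡ 1 (mod 8), not 7.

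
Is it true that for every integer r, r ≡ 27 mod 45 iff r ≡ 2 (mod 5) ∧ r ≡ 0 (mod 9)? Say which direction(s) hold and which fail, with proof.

[⇒] Suppose r ≡ 27 (mod 45); write r = 45j + 27. Since 5 ∣ 45, reducing mod 5 gives r ≡ 27 ≡ 2 (mod 5); since 9 ∣ 45, reducing mod 9 gives r ≡ 27 ≡ 0 (mod 9).

[⇐] Conversely, if r ≡ 2 (mod 5) and r ≡ 0 (mod 9), then by the Chinese remainder theorem r ≡ 27 (mod 45). This is exactly r ≡ 27 (mod 45).

Equivalent; both directions hold.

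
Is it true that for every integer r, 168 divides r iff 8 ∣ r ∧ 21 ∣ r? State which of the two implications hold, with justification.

Both directions hold.

[⇒] If 168 ∣ r, write r = 168q. Since 168 = 21·8, r = 8·(21q), so 8 ∣ r; and since 168 = 8·21, r = 21·(8q), so 21 ∣ r.

[⇐] Suppose 8 ∣ r and 21 ∣ r. Any common multiple of 8 and 21 is a multiple of their lcm; here gcd(8, 21) = 1, so lcm(8, 21) = 8·21 = 168, so 168 ∣ r.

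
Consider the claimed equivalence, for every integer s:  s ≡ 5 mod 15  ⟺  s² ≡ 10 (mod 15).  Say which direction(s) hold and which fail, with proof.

The forward direction holds; the converse fails.

[⇒] Suppose s ≡ 5 mod 15. Write s = 15j + 5. Then (15j + 5)² = 225j² + 150j + 25 = 15(15j² + 10j + 1) + 10, so s² ≡ 10 (mod 15).

[⇐] This fails: take s = 10. Then 10² = 100 ≡ 10 (mod 15), yet 10 ≡ 10 (mod 15), not 5.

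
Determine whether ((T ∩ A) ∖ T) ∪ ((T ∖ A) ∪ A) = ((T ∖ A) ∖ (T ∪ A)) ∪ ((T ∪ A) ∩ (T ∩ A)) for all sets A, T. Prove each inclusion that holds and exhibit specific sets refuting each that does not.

Only the reverse inclusion holds.

(⟹) This inclusion fails. Take A = {1}, T = ∅; then 1 ∈ ((T ∩ A) ∖ T) ∪ ((T ∖ A) ∪ A) but 1 ∉ ((T ∖ A) ∖ (T ∪ A)) ∪ ((T ∪ A) ∩ (T ∩ A)).

(⟸) Let x ∈ ((T ∖ A) ∖ (T ∪ A)) ∪ ((T ∪ A) ∩ (T ∩ A)). Then x ∈ A ∩ T, from which x ∈ ((T ∩ A) ∖ T) ∪ ((T ∖ A) ∪ A).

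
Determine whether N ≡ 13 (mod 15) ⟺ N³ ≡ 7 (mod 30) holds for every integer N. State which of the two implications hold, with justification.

(⇒) fails; (⇐) holds.

(→) This fails: take N = 28. Then 28 ≡ 13 (mod 15), but 28³ = 21952 ≡ 22 (mod 30), not 7.

(←) Conversely, the residues r modulo 30 with r³ ≡ 7 (mod 30) are exactly {13}, and each is ≡ 13 (mod 15).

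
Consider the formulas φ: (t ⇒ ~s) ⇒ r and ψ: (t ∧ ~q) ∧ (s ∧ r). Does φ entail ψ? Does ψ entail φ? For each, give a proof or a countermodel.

Not equivalent: only (⇐) holds.

(→) This fails. Under s = F, q = F, r = T, t = F, the left side is true but the right side is false.

(←) Assume the antecedent. If s is true, the antecedent forces (s = T, q = F, r = T, t = T), and (t ⇒ ~s) ⇒ r holds there. If s is false, the antecedent cannot hold. Either way (t ⇒ ~s) ⇒ r holds.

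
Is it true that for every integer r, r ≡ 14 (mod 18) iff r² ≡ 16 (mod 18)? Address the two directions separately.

Forward direction. Suppose r ≡ 14 (mod 18). Write r = 18j + 14. Then (18j + 14)² = 324j² + 504j + 196 = 18(18j² + 28j + 10) + 16, so r² ≡ 16 (mod 18).

Converse. This fails: take r = 4. Then 4² = 16 ≡ 16 (mod 18), yet 4 ≡ 4 (mod 18), not 14.

Only the forward implication holds.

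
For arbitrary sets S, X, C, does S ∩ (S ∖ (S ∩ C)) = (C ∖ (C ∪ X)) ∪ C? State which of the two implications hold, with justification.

(⊆) This inclusion fails. Take S = {1}, X = ∅, C = ∅; then 1 ∈ S ∩ (S ∖ (S ∩ C)) but 1 ∉ (C ∖ (C ∪ X)) ∪ C.

(⊇) This inclusion fails. Take S = ∅, X = ∅, C = {1}; then 1 ∈ (C ∖ (C ∪ X)) ∪ C but 1 ∉ S ∩ (S ∖ (S ∩ C)).

(⊆) fails and (⊇) fails.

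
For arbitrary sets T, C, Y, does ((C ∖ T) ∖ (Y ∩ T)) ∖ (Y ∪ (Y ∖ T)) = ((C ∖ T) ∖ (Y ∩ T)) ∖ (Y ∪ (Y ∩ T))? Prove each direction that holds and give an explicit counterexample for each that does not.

The two sets are equal.

Forward inclusion. Let x ∈ ((C ∖ T) ∖ (Y ∩ T)) ∖ (Y ∪ (Y ∖ T)). Then x ∈ C and x ∉ T, Y, from which x ∈ ((C ∖ T) ∖ (Y ∩ T)) ∖ (Y ∪ (Y ∩ T)).

Reverse inclusion. Let x ∈ ((C ∖ T) ∖ (Y ∩ T)) ∖ (Y ∪ (Y ∩ T)). Then x ∈ C and x ∉ T, Y, from which x ∈ ((C ∖ T) ∖ (Y ∩ T)) ∖ (Y ∪ (Y ∖ T)).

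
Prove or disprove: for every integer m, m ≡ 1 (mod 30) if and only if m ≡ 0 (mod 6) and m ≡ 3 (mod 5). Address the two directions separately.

Both directions fail.

(→) This fails: m = 1 gives 1 ≡ 1 (mod 30) but 1 ≡ 1 (mod 6), so the conjunction on the right does not hold.

(←) This fails: m = 18 satisfies both congruences on the right (18 ≡ 0 mod 6 and 18 ≡ 3 mod 5) yet 18 ≡ 18 (mod 30), not 1.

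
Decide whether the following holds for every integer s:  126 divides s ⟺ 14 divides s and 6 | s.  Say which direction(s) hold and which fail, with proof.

Only the forward direction holds.

Forward direction. If 126 ∣ s, write s = 126q. Since 126 = 9·14, s = 14·(9q), so 14 ∣ s; and since 126 = 21·6, s = 6·(21q), so 6 ∣ s.

Converse. This fails: take s = 42. Both 14 ∣ 42 and 6 ∣ 42, yet 42 is not a multiple of 126 (since 42 = 0·126 + 42), so 126 ∤ 42.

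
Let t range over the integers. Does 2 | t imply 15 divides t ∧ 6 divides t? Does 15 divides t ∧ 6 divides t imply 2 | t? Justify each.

The forward direction fails; the converse holds.

(⇒) This fails: take t = 2. Certainly 2 ∣ 2, but 15 ∤ 2.

(⇐) Suppose 15 ∣ t and 6 ∣ t. Any common multiple of 15 and 6 is a multiple of their lcm; here lcm(15, 6) = 15·6/gcd(15, 6) = 90/3 = 30, so 30 ∣ t. Since 2 ∣ 30, it follows that 2 ∣ t.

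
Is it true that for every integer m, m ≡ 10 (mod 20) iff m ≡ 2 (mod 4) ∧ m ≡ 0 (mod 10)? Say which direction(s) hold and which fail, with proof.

[⇒] Suppose m ≡ 10 (mod 20); write m = 20j + 10. Since 4 ∣ 20, reducing mod 4 gives m ≡ 10 ≡ 2 (mod 4); since 10 ∣ 20, reducing mod 10 gives m ≡ 10 ≡ 0 (mod 10).

[⇐] Conversely, if m ≡ 2 (mod 4) and m ≡ 0 (mod 10), then by the Chinese remainder theorem m ≡ 10 (mod 20). This is exactly m ≡ 10 (mod 20).

Both directions hold.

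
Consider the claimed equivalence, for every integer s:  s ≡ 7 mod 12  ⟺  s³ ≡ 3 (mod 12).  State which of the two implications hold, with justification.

Neither implication holds.

(⟹) This fails: take s = 7. Then 7 ≡ 7 (mod 12), but 7³ = 343 ≡ 7 (mod 12), not 3.

(⟸) This fails: take s = 3. Then 3³ = 27 ≡ 3 (mod 12), yet 3 ≡ 3 (mod 12), not 7.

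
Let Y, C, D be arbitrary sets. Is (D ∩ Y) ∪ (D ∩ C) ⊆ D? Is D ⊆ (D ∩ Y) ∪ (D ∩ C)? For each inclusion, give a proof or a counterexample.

The sets are not equal: only the forward inclusion holds.

(⟹) Let x ∈ (D ∩ Y) ∪ (D ∩ C). Then either x ∈ Y ∩ D and x ∉ C; or x ∈ C ∩ D and x ∉ Y; or x ∈ Y ∩ C ∩ D. In each case x ∈ D, so (D ∩ Y) ∪ (D ∩ C) ⊆ D.

(⟸) This inclusion fails. Take Y = ∅, C = ∅, D = {1}; then 1 ∈ D but 1 ∉ (D ∩ Y) ∪ (D ∩ C).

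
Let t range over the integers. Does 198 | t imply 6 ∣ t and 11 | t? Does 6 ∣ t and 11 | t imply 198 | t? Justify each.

Only the forward direction holds.

Forward direction. If 198 ∣ t, write t = 198q. Since 198 = 33·6, t = 6·(33q), so 6 ∣ t; and since 198 = 18·11, t = 11·(18q), so 11 ∣ t.

Converse. This fails: take t = 66. Both 6 ∣ 66 and 11 ∣ 66, yet 66 is not a multiple of 198 (since 66 = 0·198 + 66), so 198 ∤ 66.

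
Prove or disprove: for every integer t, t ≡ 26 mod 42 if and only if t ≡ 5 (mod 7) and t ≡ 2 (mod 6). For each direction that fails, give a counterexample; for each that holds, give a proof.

[⇒] Suppose t ≡ 26 (mod 42); write t = 42j + 26. Since 7 ∣ 42, reducing mod 7 gives t ≡ 26 ≡ 5 (mod 7); since 6 ∣ 42, reducing mod 6 gives t ≡ 26 ≡ 2 (mod 6).

[⇐] Conversely, if t ≡ 5 (mod 7) and t ≡ 2 (mod 6), then by the Chinese remainder theorem t ≡ 26 (mod 42). This is exactly t ≡ 26 (mod 42).

The biconditional holds.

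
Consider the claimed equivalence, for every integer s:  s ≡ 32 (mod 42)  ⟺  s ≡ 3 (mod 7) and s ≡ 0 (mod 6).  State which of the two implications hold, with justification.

Forward direction. This fails: s = 32 gives 32 ≡ 32 (mod 42) but 32 ≡ 4 (mod 7), so the conjunction on the right does not hold.

Converse. This fails: s = 24 satisfies both congruences on the right (24 ≡ 3 mod 7 and 24 ≡ 0 mod 6) yet 24 ≡ 24 (mod 42), not 32.

Both directions fail.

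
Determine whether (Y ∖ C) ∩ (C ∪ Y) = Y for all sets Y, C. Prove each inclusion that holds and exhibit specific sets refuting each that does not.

(⊆) holds; (⊇) fails.

(⟸) This inclusion fails. Take Y = {1}, C = {1}; then 1 ∈ Y but 1 ∉ (Y ∖ C) ∩ (C ∪ Y).

(⟹) Let x ∈ (Y ∖ C) ∩ (C ∪ Y). Then x ∈ Y and x ∉ C, from which x ∈ Y.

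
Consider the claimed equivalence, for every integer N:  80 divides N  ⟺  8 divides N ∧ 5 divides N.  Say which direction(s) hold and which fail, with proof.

Only the forward direction holds.

(⇒) If 80 ∣ N, write N = 80q. Since 80 = 10·8, N = 8·(10q), so 8 ∣ N; and since 80 = 16·5, N = 5·(16q), so 5 ∣ N.

(⇐) This fails: take N = 40. Both 8 ∣ 40 and 5 ∣ 40, yet 40 is not a multiple of 80 (since 40 = 0·80 + 40), so 80 ∤ 40.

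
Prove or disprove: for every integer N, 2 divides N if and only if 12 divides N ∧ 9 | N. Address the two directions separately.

(⇒) fails; (⇐) holds.

(⇒) This fails: take N = 2. Certainly 2 ∣ 2, but 12 ∤ 2.

(⇐) Suppose 12 ∣ N and 9 ∣ N. Any common multiple of 12 and 9 is a multiple of their lcm; here lcm(12, 9) = 12·9/gcd(12, 9) = 108/3 = 36, so 36 ∣ N. Since 2 ∣ 36, it follows that 2 ∣ N.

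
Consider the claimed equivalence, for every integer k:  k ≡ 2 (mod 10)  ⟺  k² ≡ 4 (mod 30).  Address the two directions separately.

Forward direction. This fails: take k = 12. Then 12 ≡ 2 (mod 10), but 12² = 144 ≡ 24 (mod 30), not 4.

Converse. This fails: take k = 8. Then 8² = 64 ≡ 4 (mod 30), yet 8 ≡ 8 (mod 10), not 2.

Neither direction holds.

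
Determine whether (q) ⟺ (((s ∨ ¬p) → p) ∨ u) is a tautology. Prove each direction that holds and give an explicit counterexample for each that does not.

Forward direction. This fails. Under s = F, p = F, u = F, q = T, the left side is true but the right side is false.

Converse. This fails. Under s = F, p = T, u = F, q = F, the left side is false but the right side is true.

Neither implication holds.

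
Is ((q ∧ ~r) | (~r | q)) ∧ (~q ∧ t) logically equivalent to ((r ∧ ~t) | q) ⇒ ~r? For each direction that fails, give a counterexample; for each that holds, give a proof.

The forward direction holds; the converse fails.

Forward direction. Assume the antecedent. If q is true, the antecedent cannot hold. If q is false, the antecedent forces (q = F, t = T, r = F), and ((r ∧ ~t) | q) ⇒ ~r holds there. Either way ((r ∧ ~t) | q) ⇒ ~r holds.

Converse. This fails. Under q = F, t = F, r = F, the left side is false but the right side is true.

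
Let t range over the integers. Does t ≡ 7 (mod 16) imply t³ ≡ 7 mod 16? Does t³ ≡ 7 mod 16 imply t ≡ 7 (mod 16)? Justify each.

Both implications hold.

(→) Suppose t ≡ 7 (mod 16). Write t = 16j + 7. Then (16j + 7)³ = 4096j³ + 5376j² + 2352j + 343 = 16(256j³ + 336j² + 147j + 21) + 7, so t³ ≡ 7 (mod 16).

(←) Conversely, suppose t³ ≡ 7 (mod 16). The only residue r in {0, …, 15} with r³ ≡ 7 (mod 16) is r = 7, so t ≡ 7 (mod 16).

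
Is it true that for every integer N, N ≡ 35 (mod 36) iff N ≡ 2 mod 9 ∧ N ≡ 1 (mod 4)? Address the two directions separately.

(⇒) fails and (⇐) fails.

[⇒] This fails: N = 35 gives 35 ≡ 35 (mod 36) but 35 ≡ 8 (mod 9), so the conjunction on the right does not hold.

[⇐] This fails: N = 29 satisfies both congruences on the right (29 ≡ 2 mod 9 and 29 ≡ 1 mod 4) yet 29 ≡ 29 (mod 36), not 35.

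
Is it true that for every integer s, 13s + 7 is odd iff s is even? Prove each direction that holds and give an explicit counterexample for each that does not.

(⟸) Suppose s is even; write s = 2j. Then 13s + 7 = 13·(2j) + 7 = 2·13j + 7, which is odd.

(⟹) Suppose 13s + 7 is odd. Since 13 is odd, 13s and s have the same parity, so 13s + 7 ≡ s + 7 (mod 2). As 7 is odd, 13s + 7 is odd exactly when s is even. Thus s is even.

The biconditional holds.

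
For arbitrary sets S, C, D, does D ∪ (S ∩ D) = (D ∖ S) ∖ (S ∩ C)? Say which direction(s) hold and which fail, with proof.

(⊆) This inclusion fails. Take S = {1}, C = ∅, D = {1}; then 1 ∈ D ∪ (S ∩ D) but 1 ∉ (D ∖ S) ∖ (S ∩ C).

(⊇) Let x ∈ (D ∖ S) ∖ (S ∩ C). Then either x ∈ D and x ∉ S, C; or x ∈ C ∩ D and x ∉ S. In each case x ∈ D ∪ (S ∩ D), so (D ∖ S) ∖ (S ∩ C) ⊆ D ∪ (S ∩ D).

(⊆) fails; (⊇) holds.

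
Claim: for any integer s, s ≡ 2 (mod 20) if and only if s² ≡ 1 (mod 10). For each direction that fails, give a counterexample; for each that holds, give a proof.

Forward direction. This fails: take s = 2. Then 2 ≡ 2 (mod 20), but 2² = 4 ≡ 4 (mod 10), not 1.

Converse. This fails: take s = 1. Then 1² = 1 ≡ 1 (mod 10), yet 1 ≡ 1 (mod 20), not 2.

Neither implication holds.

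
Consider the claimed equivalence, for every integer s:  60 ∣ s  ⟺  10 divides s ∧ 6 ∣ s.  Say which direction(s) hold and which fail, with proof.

(→) If 60 ∣ s, write s = 60q. Since 60 = 6·10, s = 10·(6q), so 10 ∣ s; and since 60 = 10·6, s = 6·(10q), so 6 ∣ s.

(←) This fails: take s = 30. Both 10 ∣ 30 and 6 ∣ 30, yet 30 is not a multiple of 60 (since 30 = 0·60 + 30), so 60 ∤ 30.

The forward direction holds; the converse fails.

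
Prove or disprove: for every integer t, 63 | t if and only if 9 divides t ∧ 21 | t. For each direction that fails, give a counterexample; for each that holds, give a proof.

(⟹) If 63 ∣ t, write t = 63q. Since 63 = 7·9, t = 9·(7q), so 9 ∣ t; and since 63 = 3·21, t = 21·(3q), so 21 ∣ t.

(⟸) Suppose 9 ∣ t and 21 ∣ t. Any common multiple of 9 and 21 is a multiple of their lcm; here lcm(9, 21) = 9·21/gcd(9, 21) = 189/3 = 63, so 63 ∣ t.

The biconditional holds.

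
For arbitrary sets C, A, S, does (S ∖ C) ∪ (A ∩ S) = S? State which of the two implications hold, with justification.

Only the forward inclusion holds.

Forward inclusion. Let x ∈ (S ∖ C) ∪ (A ∩ S). Then either x ∈ S and x ∉ C, A; or x ∈ A ∩ S and x ∉ C; or x ∈ C ∩ A ∩ S. In each case x ∈ S, so (S ∖ C) ∪ (A ∩ S) ⊆ S.

Reverse inclusion. This inclusion fails. Take C = {1}, A = ∅, S = {1}; then 1 ∈ S but 1 ∉ (S ∖ C) ∪ (A ∩ S).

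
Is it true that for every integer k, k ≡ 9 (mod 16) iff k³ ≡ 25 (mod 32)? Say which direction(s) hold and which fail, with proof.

(⇒) This fails: take k = 25. Then 25 ≡ 9 (mod 16), but 25³ = 15625 ≡ 9 (mod 32), not 25.

(⇐) Conversely, the residues r modulo 32 with r³ ≡ 25 (mod 32) are exactly {9}, and each is ≡ 9 (mod 16).

(⇒) fails; (⇐) holds.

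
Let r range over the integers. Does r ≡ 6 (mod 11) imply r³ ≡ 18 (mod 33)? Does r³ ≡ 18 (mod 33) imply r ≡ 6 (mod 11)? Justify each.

(←) The residues r modulo 33 with r³ ≡ 18 (mod 33) are exactly {6}, and each is ≡ 6 (mod 11).

(→) This fails: take r = 17. Then 17 ≡ 6 (mod 11), but 17³ = 4913 ≡ 29 (mod 33), not 18.

(⇒) fails; (⇐) holds.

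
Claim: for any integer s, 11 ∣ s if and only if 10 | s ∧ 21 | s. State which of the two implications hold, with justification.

Neither direction holds.

(⇒) This fails: take s = 11. Certainly 11 ∣ 11, but 10 ∤ 11.

(⇐) This fails: take s = 210. Both 10 ∣ 210 and 21 ∣ 210, yet 210 is not a multiple of 11 (since 210 = 19·11 + 1), so 11 ∤ 210.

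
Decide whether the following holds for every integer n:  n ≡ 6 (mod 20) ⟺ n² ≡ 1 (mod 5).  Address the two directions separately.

(⇒) Suppose n ≡ 6 (mod 20). Then n² ≡ 6² = 36 (mod 20), and since 5 ∣ 20, also n² ≡ 1 (mod 5).

(⇐) This fails: take n = 1. Then 1² = 1 ≡ 1 (mod 5), yet 1 ≡ 1 (mod 20), not 6.

Only the forward direction holds.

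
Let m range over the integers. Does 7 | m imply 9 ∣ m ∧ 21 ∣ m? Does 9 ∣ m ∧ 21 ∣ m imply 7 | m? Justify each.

Not equivalent: only (⇐) holds.

(⟹) This fails: take m = 7. Certainly 7 ∣ 7, but 9 ∤ 7.

(⟸) Suppose 9 ∣ m and 21 ∣ m. Any common multiple of 9 and 21 is a multiple of their lcm; here lcm(9, 21) = 9·21/gcd(9, 21) = 189/3 = 63, so 63 ∣ m. Since 7 ∣ 63, it follows that 7 ∣ m.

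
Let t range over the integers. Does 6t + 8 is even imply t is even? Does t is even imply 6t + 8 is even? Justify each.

Not equivalent: only (⇐) holds.

(⇒) This fails: take t = 3. Then 6t + 8 = 26, which is even, yet t = 3 is odd, not even.

(⇐) Suppose t is even. Since 6 is even, 6t is even for every t, so 6t + 8 has the same parity as 8, which is even. Hence 6t + 8 is even.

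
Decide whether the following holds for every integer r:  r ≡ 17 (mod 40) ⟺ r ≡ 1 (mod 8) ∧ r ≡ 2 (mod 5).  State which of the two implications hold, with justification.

(⇒) Suppose r ≡ 17 (mod 40); write r = 40j + 17. Since 8 ∣ 40, reducing mod 8 gives r ≡ 17 ≡ 1 (mod 8); since 5 ∣ 40, reducing mod 5 gives r ≡ 17 ≡ 2 (mod 5).

(⇐) Conversely, if r ≡ 1 (mod 8) and r ≡ 2 (mod 5), then by the Chinese remainder theorem r ≡ 17 (mod 40). This is exactly r ≡ 17 (mod 40).

The biconditional holds.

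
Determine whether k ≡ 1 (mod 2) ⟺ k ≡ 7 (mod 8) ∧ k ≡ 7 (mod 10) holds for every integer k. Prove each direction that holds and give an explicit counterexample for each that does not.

Not equivalent: only (⇐) holds.

[⇐] If k ≡ 7 (mod 8) and k ≡ 7 (mod 10), then by the Chinese remainder theorem k ≡ 7 (mod 40). Since 7 ≡ 1 (mod 2) and 2 ∣ 40, we get k ≡ 1 (mod 2).

[⇒] This fails: k = 1 gives 1 ≡ 1 (mod 2) but 1 ≡ 1 (mod 8), so the conjunction on the right does not hold.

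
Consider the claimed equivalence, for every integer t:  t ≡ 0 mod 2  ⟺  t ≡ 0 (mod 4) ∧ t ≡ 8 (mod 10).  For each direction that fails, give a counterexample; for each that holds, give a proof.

(→) This fails: t = 0 gives 0 ≡ 0 (mod 2) but 0 ≡ 0 (mod 10), so the conjunction on the right does not hold.

(←) Conversely, if t ≡ 0 (mod 4) and t ≡ 8 (mod 10), then by the Chinese remainder theorem t ≡ 8 (mod 20). Since 8 ≡ 0 (mod 2) and 2 ∣ 20, we get t ≡ 0 (mod 2).

Only the converse holds.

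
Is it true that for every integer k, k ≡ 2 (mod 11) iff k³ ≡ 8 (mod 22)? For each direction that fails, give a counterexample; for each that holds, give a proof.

(←) The residues r modulo 22 with r³ ≡ 8 (mod 22) are exactly {2}, and each is ≡ 2 (mod 11).

(→) This fails: take k = 13. Then 13 ≡ 2 (mod 11), but 13³ = 2197 ≡ 19 (mod 22), not 8.

Only the converse holds.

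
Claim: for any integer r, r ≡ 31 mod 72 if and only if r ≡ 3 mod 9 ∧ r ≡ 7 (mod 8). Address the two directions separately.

Both directions fail.

(⇒) This fails: r = 31 gives 31 ≡ 31 (mod 72) but 31 ≡ 4 (mod 9), so the conjunction on the right does not hold.

(⇐) This fails: r = 39 satisfies both congruences on the right (39 ≡ 3 mod 9 and 39 ≡ 7 mod 8) yet 39 ≡ 39 (mod 72), not 31.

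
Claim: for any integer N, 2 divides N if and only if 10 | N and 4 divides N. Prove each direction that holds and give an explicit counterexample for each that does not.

(⟹) This fails: take N = 2. Certainly 2 ∣ 2, but 10 ∤ 2.

(⟸) Suppose 10 ∣ N and 4 ∣ N. Any common multiple of 10 and 4 is a multiple of their lcm; here lcm(10, 4) = 10·4/gcd(10, 4) = 40/2 = 20, so 20 ∣ N. Since 2 ∣ 20, it follows that 2 ∣ N.

The forward direction fails; the converse holds.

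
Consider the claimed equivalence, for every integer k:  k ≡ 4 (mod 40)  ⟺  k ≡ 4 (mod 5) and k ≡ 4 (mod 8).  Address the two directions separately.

(⟸) If k ≡ 4 (mod 5) and k ≡ 4 (mod 8), then by the Chinese remainder theorem k ≡ 4 (mod 40). This is exactly k ≡ 4 (mod 40).

(⟹) Suppose k ≡ 4 (mod 40); write k = 40j + 4. Since 5 ∣ 40, reducing mod 5 gives k ≡ 4 (mod 5); since 8 ∣ 40, reducing mod 8 gives k ≡ 4 (mod 8).

Equivalent; both directions hold.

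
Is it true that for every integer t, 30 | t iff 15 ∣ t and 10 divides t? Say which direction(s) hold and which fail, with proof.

Both directions hold; the statement is true.

(⇒) If 30 ∣ t, write t = 30q. Since 30 = 2·15, t = 15·(2q), so 15 ∣ t; and since 30 = 3·10, t = 10·(3q), so 10 ∣ t.

(⇐) Suppose 15 ∣ t and 10 ∣ t. Any common multiple of 15 and 10 is a multiple of their lcm; here lcm(15, 10) = 15·10/gcd(15, 10) = 150/5 = 30, so 30 ∣ t.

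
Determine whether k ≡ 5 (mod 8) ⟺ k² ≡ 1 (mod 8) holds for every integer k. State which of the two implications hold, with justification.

(⟹) Suppose k ≡ 5 (mod 8). Write k = 8j + 5. Then (8j + 5)² = 64j² + 80j + 25 = 8(8j² + 10j + 3) + 1, so k² ≡ 1 (mod 8).

(⟸) This fails: take k = 1. Then 1² = 1 ≡ 1 (mod 8), yet 1 ≡ 1 (mod 8), not 5.

The forward direction holds; the converse fails.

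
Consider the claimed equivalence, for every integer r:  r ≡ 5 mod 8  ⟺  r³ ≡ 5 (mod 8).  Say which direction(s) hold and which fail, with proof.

[⇒] Suppose r ≡ 5 mod 8. Write r = 8j + 5. Then (8j + 5)³ = 512j³ + 960j² + 600j + 125 = 8(64j³ + 120j² + 75j + 15) + 5, so r³ ≡ 5 (mod 8).

[⇐] Conversely, suppose r³ ≡ 5 (mod 8). The only residue r in {0, …, 7} with r³ ≡ 5 (mod 8) is r = 5, so r ≡ 5 (mod 8).

Both directions hold.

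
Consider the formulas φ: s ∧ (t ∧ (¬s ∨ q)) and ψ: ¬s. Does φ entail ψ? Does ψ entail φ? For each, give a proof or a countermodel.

Neither implication holds.

Forward direction. This fails. Under q = T, s = T, t = T, the left side is true but the right side is false.

Converse. This fails. Under q = F, s = F, t = F, the left side is false but the right side is true.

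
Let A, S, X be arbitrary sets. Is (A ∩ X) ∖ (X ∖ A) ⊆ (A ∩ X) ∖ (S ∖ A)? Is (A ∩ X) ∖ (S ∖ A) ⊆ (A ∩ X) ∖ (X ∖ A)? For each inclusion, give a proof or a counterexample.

(⊆) Let x ∈ (A ∩ X) ∖ (X ∖ A). Then either x ∈ A ∩ X and x ∉ S; or x ∈ A ∩ S ∩ X. In each case x ∈ (A ∩ X) ∖ (S ∖ A), so (A ∩ X) ∖ (X ∖ A) ⊆ (A ∩ X) ∖ (S ∖ A).

(⊇) Let x ∈ (A ∩ X) ∖ (S ∖ A). Then either x ∈ A ∩ X and x ∉ S; or x ∈ A ∩ S ∩ X. In each case x ∈ (A ∩ X) ∖ (X ∖ A), so (A ∩ X) ∖ (S ∖ A) ⊆ (A ∩ X) ∖ (X ∖ A).

The two sets are equal.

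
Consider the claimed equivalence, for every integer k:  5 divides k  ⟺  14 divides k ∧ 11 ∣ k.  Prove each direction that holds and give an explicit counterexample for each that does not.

(⟹) This fails: take k = 5. Certainly 5 ∣ 5, but 14 ∤ 5.

(⟸) This fails: take k = 154. Both 14 ∣ 154 and 11 ∣ 154, yet 154 is not a multiple of 5 (since 154 = 30·5 + 4), so 5 ∤ 154.

Neither direction holds.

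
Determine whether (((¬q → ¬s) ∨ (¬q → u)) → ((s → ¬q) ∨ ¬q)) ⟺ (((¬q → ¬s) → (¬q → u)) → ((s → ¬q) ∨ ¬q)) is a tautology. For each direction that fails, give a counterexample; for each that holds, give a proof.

Forward direction. Assume the antecedent. If s is true, the antecedent forces (u = F, s = T, q = F) or (u = T, s = T, q = F), and the consequent holds there. If s is false, the consequent reduces to true regardless of the other variables. Either way the consequent holds.

Converse. Assume the antecedent. If s is true, the antecedent forces (u = F, s = T, q = F) or (u = T, s = T, q = F), and the consequent holds there. If s is false, the consequent reduces to true regardless of the other variables. Either way the consequent holds.

Both directions hold; the statement is true.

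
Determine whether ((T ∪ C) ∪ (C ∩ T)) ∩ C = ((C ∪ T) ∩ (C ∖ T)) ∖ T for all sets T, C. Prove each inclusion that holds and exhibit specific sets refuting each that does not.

(⟹) This inclusion fails. Take T = {1}, C = {1}; then 1 ∈ ((T ∪ C) ∪ (C ∩ T)) ∩ C but 1 ∉ ((C ∪ T) ∩ (C ∖ T)) ∖ T.

(⟸) Let x ∈ ((C ∪ T) ∩ (C ∖ T)) ∖ T. Then x ∈ C and x ∉ T, from which x ∈ ((T ∪ C) ∪ (C ∩ T)) ∩ C.

The sets are not equal: only the reverse inclusion holds.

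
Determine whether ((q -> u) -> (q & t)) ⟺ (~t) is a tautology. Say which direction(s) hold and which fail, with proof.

Both directions fail.

(→) This fails. Under u = F, t = T, q = T, the left side is true but the right side is false.

(←) This fails. Under u = F, t = F, q = F, the left side is false but the right side is true.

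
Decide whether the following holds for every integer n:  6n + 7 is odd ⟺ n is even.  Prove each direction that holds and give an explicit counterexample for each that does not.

The forward direction fails; the converse holds.

(⇐) Suppose n is even. Since 6 is even, 6n is even for every n, so 6n + 7 has the same parity as 7, which is odd. Hence 6n + 7 is odd.

(⇒) This fails: take n = 1. Then 6n + 7 = 13, which is odd, yet n = 1 is odd, not even.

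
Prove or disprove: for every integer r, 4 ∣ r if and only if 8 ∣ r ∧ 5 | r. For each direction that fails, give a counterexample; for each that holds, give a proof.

Only the converse holds.

(←) Suppose 8 ∣ r and 5 ∣ r. Any common multiple of 8 and 5 is a multiple of their lcm; here gcd(8, 5) = 1, so lcm(8, 5) = 8·5 = 40, so 40 ∣ r. Since 4 ∣ 40, it follows that 4 ∣ r.

(→) This fails: take r = 4. Certainly 4 ∣ 4, but 8 ∤ 4.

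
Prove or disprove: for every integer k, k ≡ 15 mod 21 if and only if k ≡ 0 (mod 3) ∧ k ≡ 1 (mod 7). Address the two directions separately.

Both directions hold; the statement is true.

[⇒] Suppose k ≡ 15 (mod 21); write k = 21j + 15. Since 3 ∣ 21, reducing mod 3 gives k ≡ 15 ≡ 0 (mod 3); since 7 ∣ 21, reducing mod 7 gives k ≡ 15 ≡ 1 (mod 7).

[⇐] Conversely, if k ≡ 0 (mod 3) and k ≡ 1 (mod 7), then by the Chinese remainder theorem k ≡ 15 (mod 21). This is exactly k ≡ 15 (mod 21).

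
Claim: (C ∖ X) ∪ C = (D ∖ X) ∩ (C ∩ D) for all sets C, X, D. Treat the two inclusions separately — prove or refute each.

(⊆) fails; (⊇) holds.

(⊆) This inclusion fails. Take C = {1}, X = ∅, D = ∅; then 1 ∈ (C ∖ X) ∪ C but 1 ∉ (D ∖ X) ∩ (C ∩ D).

(⊇) Let x ∈ (D ∖ X) ∩ (C ∩ D). Then x ∈ C ∩ D and x ∉ X, from which x ∈ (C ∖ X) ∪ C.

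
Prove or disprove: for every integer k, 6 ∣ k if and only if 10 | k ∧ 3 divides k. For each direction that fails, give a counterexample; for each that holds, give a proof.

(⇒) fails; (⇐) holds.

(⟸) Suppose 10 ∣ k and 3 ∣ k. Any common multiple of 10 and 3 is a multiple of their lcm; here gcd(10, 3) = 1, so lcm(10, 3) = 10·3 = 30, so 30 ∣ k. Since 6 ∣ 30, it follows that 6 ∣ k.

(⟹) This fails: take k = 6. Certainly 6 ∣ 6, but 10 ∤ 6.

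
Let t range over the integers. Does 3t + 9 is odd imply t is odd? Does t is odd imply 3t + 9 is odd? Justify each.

Neither direction holds.

[⇒] This fails: t = 0 gives 3t + 9 = 9, which is odd, but 0 is even, not odd.

[⇐] This also fails: t = 5 is odd, but 3t + 9 = 24 is even, not odd.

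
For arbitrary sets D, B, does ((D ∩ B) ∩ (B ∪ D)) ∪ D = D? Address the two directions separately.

Both inclusions hold.

(⊆) Let x ∈ ((D ∩ B) ∩ (B ∪ D)) ∪ D. Then either x ∈ D and x ∉ B; or x ∈ D ∩ B. In each case x ∈ D, so ((D ∩ B) ∩ (B ∪ D)) ∪ D ⊆ D.

(⊇) Let x ∈ D. Then either x ∈ D and x ∉ B; or x ∈ D ∩ B. In each case x ∈ ((D ∩ B) ∩ (B ∪ D)) ∪ D, so D ⊆ ((D ∩ B) ∩ (B ∪ D)) ∪ D.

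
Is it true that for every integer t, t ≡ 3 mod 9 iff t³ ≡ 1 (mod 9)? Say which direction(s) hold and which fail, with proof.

(→) This fails: take t = 3. Then 3 ≡ 3 (mod 9), but 3³ = 27 ≡ 0 (mod 9), not 1.

(←) This fails: take t = 1. Then 1³ = 1 ≡ 1 (mod 9), yet 1 ≡ 1 (mod 9), not 3.

Both directions fail.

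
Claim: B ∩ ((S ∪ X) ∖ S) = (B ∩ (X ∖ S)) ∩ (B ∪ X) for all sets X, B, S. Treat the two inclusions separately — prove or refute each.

Both inclusions hold.

(⊆) Let x ∈ B ∩ ((S ∪ X) ∖ S). Then x ∈ X ∩ B and x ∉ S, from which x ∈ (B ∩ (X ∖ S)) ∩ (B ∪ X).

(⊇) Let x ∈ (B ∩ (X ∖ S)) ∩ (B ∪ X). Then x ∈ X ∩ B and x ∉ S, from which x ∈ B ∩ ((S ∪ X) ∖ S).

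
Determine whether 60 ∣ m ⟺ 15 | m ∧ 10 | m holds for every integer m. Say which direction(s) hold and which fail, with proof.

The forward direction holds; the converse fails.

(⟹) If 60 ∣ m, write m = 60q. Since 60 = 4·15, m = 15·(4q), so 15 ∣ m; and since 60 = 6·10, m = 10·(6q), so 10 ∣ m.

(⟸) This fails: take m = 30. Both 15 ∣ 30 and 10 ∣ 30, yet 30 is not a multiple of 60 (since 30 = 0·60 + 30), so 60 ∤ 30.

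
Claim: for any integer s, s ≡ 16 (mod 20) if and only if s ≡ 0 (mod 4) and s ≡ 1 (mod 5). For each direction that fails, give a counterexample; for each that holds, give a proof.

Forward direction. Suppose s ≡ 16 (mod 20); write s = 20j + 16. Since 4 ∣ 20, reducing mod 4 gives s ≡ 16 ≡ 0 (mod 4); since 5 ∣ 20, reducing mod 5 gives s ≡ 16 ≡ 1 (mod 5).

Converse. If s ≡ 0 (mod 4) and s ≡ 1 (mod 5), then by the Chinese remainder theorem s ≡ 16 (mod 20). This is exactly s ≡ 16 (mod 20).

The biconditional holds.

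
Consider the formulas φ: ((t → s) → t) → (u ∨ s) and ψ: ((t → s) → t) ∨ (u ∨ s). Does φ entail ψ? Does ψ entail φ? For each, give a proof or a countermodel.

Both directions fail.

[⇒] This fails. Under s = F, u = F, t = F, the left side is true but the right side is false.

[⇐] This fails. Under s = F, u = F, t = T, the left side is false but the right side is true.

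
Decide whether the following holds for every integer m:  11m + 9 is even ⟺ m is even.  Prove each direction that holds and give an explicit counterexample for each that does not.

Both directions fail.

(→) This fails: m = 3 gives 11m + 9 = 42, which is even, but 3 is odd, not even.

(←) This also fails: m = 2 is even, but 11m + 9 = 31 is odd, not even.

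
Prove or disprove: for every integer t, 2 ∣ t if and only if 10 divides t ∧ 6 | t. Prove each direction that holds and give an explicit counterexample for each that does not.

Forward direction. This fails: take t = 2. Certainly 2 ∣ 2, but 10 ∤ 2.

Converse. Suppose 10 ∣ t and 6 ∣ t. Any common multiple of 10 and 6 is a multiple of their lcm; here lcm(10, 6) = 10·6/gcd(10, 6) = 60/2 = 30, so 30 ∣ t. Since 2 ∣ 30, it follows that 2 ∣ t.

Only the converse holds.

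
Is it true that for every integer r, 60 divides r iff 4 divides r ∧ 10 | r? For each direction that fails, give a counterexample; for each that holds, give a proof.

The forward direction holds; the converse fails.

(⇒) If 60 ∣ r, write r = 60q. Since 60 = 15·4, r = 4·(15q), so 4 ∣ r; and since 60 = 6·10, r = 10·(6q), so 10 ∣ r.

(⇐) This fails: take r = 20. Both 4 ∣ 20 and 10 ∣ 20, yet 20 is not a multiple of 60 (since 20 = 0·60 + 20), so 60 ∤ 20.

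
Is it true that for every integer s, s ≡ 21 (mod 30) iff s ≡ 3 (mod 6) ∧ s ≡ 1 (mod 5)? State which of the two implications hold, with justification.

Both directions hold; the statement is true.

Forward direction. Suppose s ≡ 21 (mod 30); write s = 30j + 21. Since 6 ∣ 30, reducing mod 6 gives s ≡ 21 ≡ 3 (mod 6); since 5 ∣ 30, reducing mod 5 gives s ≡ 21 ≡ 1 (mod 5).

Converse. If s ≡ 3 (mod 6) and s ≡ 1 (mod 5), then by the Chinese remainder theorem s ≡ 21 (mod 30). This is exactly s ≡ 21 (mod 30).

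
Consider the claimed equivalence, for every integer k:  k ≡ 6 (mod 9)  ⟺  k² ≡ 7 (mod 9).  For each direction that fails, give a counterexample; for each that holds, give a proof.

Neither direction holds.

Forward direction. This fails: take k = 6. Then 6 ≡ 6 (mod 9), but 6² = 36 ≡ 0 (mod 9), not 7.

Converse. This fails: take k = 4. Then 4² = 16 ≡ 7 (mod 9), yet 4 ≡ 4 (mod 9), not 6.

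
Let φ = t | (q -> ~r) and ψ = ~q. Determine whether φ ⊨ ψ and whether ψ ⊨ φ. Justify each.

Forward direction. This fails. Under r = F, q = T, t = F, the left side is true but the right side is false.

Converse. Assume the antecedent. If r is true, the antecedent forces (r = T, q = F, t = F) or (r = T, q = F, t = T), and t | (q -> ~r) holds there. If r is false, t | (q -> ~r) reduces to true regardless of the other variables. Either way t | (q -> ~r) holds.

The forward direction fails; the converse holds.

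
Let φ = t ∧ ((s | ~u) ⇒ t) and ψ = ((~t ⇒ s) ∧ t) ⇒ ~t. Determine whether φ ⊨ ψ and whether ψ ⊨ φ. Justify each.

Neither implication holds.

(→) This fails. Under s = F, t = T, u = F, the left side is true but the right side is false.

(←) This fails. Under s = F, t = F, u = F, the left side is false but the right side is true.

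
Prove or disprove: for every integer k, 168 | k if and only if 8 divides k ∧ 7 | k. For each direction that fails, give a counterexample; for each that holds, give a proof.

(⟹) If 168 ∣ k, write k = 168q. Since 168 = 21·8, k = 8·(21q), so 8 ∣ k; and since 168 = 24·7, k = 7·(24q), so 7 ∣ k.

(⟸) This fails: take k = 56. Both 8 ∣ 56 and 7 ∣ 56, yet 56 is not a multiple of 168 (since 56 = 0·168 + 56), so 168 ∤ 56.

Only the forward implication holds.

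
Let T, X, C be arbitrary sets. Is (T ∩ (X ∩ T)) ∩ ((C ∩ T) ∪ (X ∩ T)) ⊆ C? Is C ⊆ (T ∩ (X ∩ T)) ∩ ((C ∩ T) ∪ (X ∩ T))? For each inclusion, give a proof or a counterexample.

(⊆) This inclusion fails. Take T = {1}, X = {1}, C = ∅; then 1 ∈ (T ∩ (X ∩ T)) ∩ ((C ∩ T) ∪ (X ∩ T)) but 1 ∉ C.

(⊇) This inclusion fails. Take T = ∅, X = ∅, C = {1}; then 1 ∈ C but 1 ∉ (T ∩ (X ∩ T)) ∩ ((C ∩ T) ∪ (X ∩ T)).

(⊆) fails and (⊇) fails.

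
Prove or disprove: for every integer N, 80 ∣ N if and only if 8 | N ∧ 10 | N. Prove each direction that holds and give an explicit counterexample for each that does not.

(⇒) If 80 ∣ N, write N = 80q. Since 80 = 10·8, N = 8·(10q), so 8 ∣ N; and since 80 = 8·10, N = 10·(8q), so 10 ∣ N.

(⇐) This fails: take N = 40. Both 8 ∣ 40 and 10 ∣ 40, yet 40 is not a multiple of 80 (since 40 = 0·80 + 40), so 80 ∤ 40.

Only the forward implication holds.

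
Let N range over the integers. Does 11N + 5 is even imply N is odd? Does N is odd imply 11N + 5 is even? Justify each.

Both implications hold.

(⇐) Suppose N is odd; write N = 2j + 1. Then 11N + 5 = 11·(2j + 1) + 5 = 2·11j + 16, which is even.

(⇒) Suppose 11N + 5 is even. Since 11 is odd, 11N and N have the same parity, so 11N + 5 ≡ N + 5 (mod 2). As 5 is odd, 11N + 5 is even exactly when N is odd. Thus N is odd.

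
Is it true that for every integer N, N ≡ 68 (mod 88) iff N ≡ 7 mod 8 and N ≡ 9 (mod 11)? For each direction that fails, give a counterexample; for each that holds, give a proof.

Both directions fail.

(⇒) This fails: N = 68 gives 68 ≡ 68 (mod 88) but 68 ≡ 4 (mod 8), so the conjunction on the right does not hold.

(⇐) This fails: N = 31 satisfies both congruences on the right (31 ≡ 7 mod 8 and 31 ≡ 9 mod 11) yet 31 ≡ 31 (mod 88), not 68.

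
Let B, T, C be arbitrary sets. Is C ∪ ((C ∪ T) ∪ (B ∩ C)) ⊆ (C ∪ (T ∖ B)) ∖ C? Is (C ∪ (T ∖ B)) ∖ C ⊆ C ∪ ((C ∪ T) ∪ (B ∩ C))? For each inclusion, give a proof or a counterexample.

Only the reverse inclusion holds.

Reverse inclusion. Let x ∈ (C ∪ (T ∖ B)) ∖ C. Then x ∈ T and x ∉ B, C, from which x ∈ C ∪ ((C ∪ T) ∪ (B ∩ C)).

Forward inclusion. This inclusion fails. Take B = {1}, T = {1}, C = ∅; then 1 ∈ C ∪ ((C ∪ T) ∪ (B ∩ C)) but 1 ∉ (C ∪ (T ∖ B)) ∖ C.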